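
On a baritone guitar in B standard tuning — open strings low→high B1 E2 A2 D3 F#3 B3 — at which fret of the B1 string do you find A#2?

A#2 is 11 semitones above the open B1 (B–C–C#–D–…–G#–A–A#), so it sits at fret 11.

11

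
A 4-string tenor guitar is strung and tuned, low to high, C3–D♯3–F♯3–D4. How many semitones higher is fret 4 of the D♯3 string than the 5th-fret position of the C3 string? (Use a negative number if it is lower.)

2 semitones

D♯3 at fret 4 → G3 (MIDI 55); C3 at fret 5 → F3 (MIDI 53).
55 − 53 = 2, so the two pitches are 2 semitones apart.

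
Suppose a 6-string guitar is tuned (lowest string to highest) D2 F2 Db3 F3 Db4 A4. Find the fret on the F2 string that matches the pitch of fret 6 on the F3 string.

18

Fret 6 on F3 is MIDI 53 + 6 = 59 (B3). On the F2 string (open MIDI 41), that pitch is 59 − 41 = fret 18.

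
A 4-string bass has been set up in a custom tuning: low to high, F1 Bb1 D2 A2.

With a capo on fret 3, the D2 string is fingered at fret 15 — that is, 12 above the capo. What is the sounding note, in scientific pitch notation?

The capo raises the open D2 by 3 semitones to F2; fretting 12 more gives D2 + 3 + 12 = D2 + 15 semitones = F3.

F3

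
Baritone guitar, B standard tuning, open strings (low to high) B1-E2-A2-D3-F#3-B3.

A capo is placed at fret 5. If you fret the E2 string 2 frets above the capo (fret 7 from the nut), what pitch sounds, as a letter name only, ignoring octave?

The capo raises the open E2 by 5 semitones to A2; fretting 2 more gives E2 + 5 + 2 = E2 + 7 semitones, landing on B.

B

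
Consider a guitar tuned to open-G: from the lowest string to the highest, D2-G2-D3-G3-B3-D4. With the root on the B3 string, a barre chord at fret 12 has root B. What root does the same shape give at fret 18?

F

Moving from fret 12 to fret 18 shifts the root by 6 semitones.
B up 6 semitones is F.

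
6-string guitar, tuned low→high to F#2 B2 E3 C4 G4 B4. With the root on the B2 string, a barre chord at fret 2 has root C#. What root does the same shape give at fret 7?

Moving from fret 2 to fret 7 shifts the root by 5 semitones.
C# up 5 semitones is F#.

F#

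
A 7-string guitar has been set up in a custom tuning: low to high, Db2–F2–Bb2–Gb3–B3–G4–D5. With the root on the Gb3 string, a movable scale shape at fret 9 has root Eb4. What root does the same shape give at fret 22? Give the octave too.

E5

Moving from fret 9 to fret 22 shifts the root by 13 semitones.
Eb4 up 13 semitones is E5.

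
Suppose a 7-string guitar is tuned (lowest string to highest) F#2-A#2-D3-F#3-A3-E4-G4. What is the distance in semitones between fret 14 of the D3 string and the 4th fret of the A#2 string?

D3 at fret 14 → E4 (MIDI 64); A#2 at fret 4 → D3 (MIDI 50).
64 − 50 = 14, so the two pitches are 14 semitones apart, with E4 the higher.

14 semitones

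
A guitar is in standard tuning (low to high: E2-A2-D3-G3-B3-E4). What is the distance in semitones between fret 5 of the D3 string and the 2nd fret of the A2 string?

D3 at fret 5 → G3 (MIDI 55); A2 at fret 2 → B2 (MIDI 47).
55 − 47 = 8, so the two pitches are 8 semitones apart, with G3 the higher.

8 semitones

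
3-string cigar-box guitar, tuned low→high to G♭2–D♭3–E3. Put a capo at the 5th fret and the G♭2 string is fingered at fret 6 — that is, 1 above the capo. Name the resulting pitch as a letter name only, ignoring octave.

C

The capo raises the open G♭2 by 5 semitones to B2; fretting 1 more gives G♭2 + 5 + 1 = G♭2 + 6 semitones, landing on C.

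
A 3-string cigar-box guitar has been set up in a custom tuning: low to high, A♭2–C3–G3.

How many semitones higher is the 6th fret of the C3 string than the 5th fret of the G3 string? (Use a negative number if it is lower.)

C3 at fret 6 → G♭3 (MIDI 54); G3 at fret 5 → C4 (MIDI 60).
54 − 60 = -6, so the two pitches are 6 semitones apart.

-6 semitones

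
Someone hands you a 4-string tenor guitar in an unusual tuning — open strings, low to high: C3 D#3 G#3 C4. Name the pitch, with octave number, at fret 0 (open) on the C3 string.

Fret 0 is the open string itself, so the pitch is just C3.

C3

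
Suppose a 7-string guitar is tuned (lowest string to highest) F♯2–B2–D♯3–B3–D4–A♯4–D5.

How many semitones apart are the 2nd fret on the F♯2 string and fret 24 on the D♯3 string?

F♯2 at fret 2 → G♯2 (MIDI 44); D♯3 at fret 24 → D♯5 (MIDI 75).
44 − 75 = -31, so the two pitches are 31 semitones apart, with D♯5 the higher.

31 semitones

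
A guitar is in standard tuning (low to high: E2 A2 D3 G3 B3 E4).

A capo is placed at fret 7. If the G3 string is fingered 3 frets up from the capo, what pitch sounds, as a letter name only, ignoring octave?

The capo raises the open G3 by 7 semitones to D4; fretting 3 more gives G3 + 7 + 3 = G3 + 10 semitones, landing on F.

F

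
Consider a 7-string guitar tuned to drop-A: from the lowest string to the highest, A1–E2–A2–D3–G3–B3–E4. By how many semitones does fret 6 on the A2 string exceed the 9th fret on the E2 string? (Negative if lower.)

A2 at fret 6 → D#3 (MIDI 51); E2 at fret 9 → C#3 (MIDI 49).
51 − 49 = 2, so the two pitches are 2 semitones apart.

2 semitones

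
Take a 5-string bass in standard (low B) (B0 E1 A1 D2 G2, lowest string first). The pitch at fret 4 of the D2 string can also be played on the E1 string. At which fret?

D2 at fret 4 is D2 + 4 semitones = F#2.
The open E1 string is 10 semitones below the open D2, so the same pitch on the E1 string lies at fret 4 + 10 = 14.

14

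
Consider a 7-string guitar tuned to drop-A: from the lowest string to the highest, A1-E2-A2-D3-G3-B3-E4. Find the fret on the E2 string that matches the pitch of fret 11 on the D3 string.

Fret 11 on D3 is MIDI 50 + 11 = 61 (C#4). On the E2 string (open MIDI 40), that pitch is 61 − 40 = fret 21.

21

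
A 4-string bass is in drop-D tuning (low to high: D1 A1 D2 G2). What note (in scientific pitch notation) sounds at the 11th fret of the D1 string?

D1 is MIDI 26. Adding 11 gives 37, which is C♯2.
(Equivalently spelled D♭2.)

C♯2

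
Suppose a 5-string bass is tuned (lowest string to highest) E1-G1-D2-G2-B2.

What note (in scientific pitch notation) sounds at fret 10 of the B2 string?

A3

Each fret is one semitone, so B2 + 10 = A3.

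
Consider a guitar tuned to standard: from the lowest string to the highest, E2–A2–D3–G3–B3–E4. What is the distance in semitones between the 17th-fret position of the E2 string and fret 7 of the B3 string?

E2 at fret 17 → A3 (MIDI 57); B3 at fret 7 → F♯4 (MIDI 66).
57 − 66 = -9, so the two pitches are 9 semitones apart, with F♯4 the higher.

9 semitones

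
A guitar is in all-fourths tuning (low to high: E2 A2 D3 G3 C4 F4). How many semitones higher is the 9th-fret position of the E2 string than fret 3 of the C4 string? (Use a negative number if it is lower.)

-14 semitones

E2 at fret 9 → C♯3 (MIDI 49); C4 at fret 3 → D♯4 (MIDI 63).
49 − 63 = -14, so the two pitches are 14 semitones apart.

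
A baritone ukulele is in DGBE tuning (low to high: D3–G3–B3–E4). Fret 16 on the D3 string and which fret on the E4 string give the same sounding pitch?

2

D3 at fret 16 is D3 + 16 semitones = F#4.
The open E4 string is 14 semitones above the open D3, so the same pitch on the E4 string lies at fret 16 − 14 = 2.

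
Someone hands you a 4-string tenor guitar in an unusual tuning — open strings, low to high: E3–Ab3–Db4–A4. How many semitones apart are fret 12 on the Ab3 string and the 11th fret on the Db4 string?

Ab3 at fret 12 → Ab4 (MIDI 68); Db4 at fret 11 → C5 (MIDI 72).
68 − 72 = -4, so the two pitches are 4 semitones apart, with C5 the higher.

4 semitones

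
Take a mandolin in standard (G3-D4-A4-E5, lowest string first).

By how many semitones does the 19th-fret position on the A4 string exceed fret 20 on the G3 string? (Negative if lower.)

A4 at fret 19 → E6 (MIDI 88); G3 at fret 20 → D#5 (MIDI 75).
88 − 75 = 13, so the two pitches are 13 semitones apart.

13 semitones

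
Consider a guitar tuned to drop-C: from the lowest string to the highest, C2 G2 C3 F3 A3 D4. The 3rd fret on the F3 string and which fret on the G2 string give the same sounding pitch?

F3 at fret 3 is F3 + 3 semitones = G#3.
The open G2 string is 10 semitones below the open F3, so the same pitch on the G2 string lies at fret 3 + 10 = 13.

13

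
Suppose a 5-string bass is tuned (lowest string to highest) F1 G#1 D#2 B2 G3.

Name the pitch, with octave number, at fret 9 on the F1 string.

Each fret is one semitone, so F1 + 9 = D2.

D2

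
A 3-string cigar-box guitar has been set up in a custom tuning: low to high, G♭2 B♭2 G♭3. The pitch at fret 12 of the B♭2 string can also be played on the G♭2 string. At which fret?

B♭2 at fret 12 is B♭2 + 12 semitones = B♭3.
The open G♭2 string is 4 semitones below the open B♭2, so the same pitch on the G♭2 string lies at fret 12 + 4 = 16.

16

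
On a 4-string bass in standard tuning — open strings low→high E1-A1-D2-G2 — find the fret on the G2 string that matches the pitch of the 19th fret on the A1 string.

9

A1 at fret 19 is A1 + 19 semitones = E3.
The open G2 string is 10 semitones above the open A1, so the same pitch on the G2 string lies at fret 19 − 10 = 9.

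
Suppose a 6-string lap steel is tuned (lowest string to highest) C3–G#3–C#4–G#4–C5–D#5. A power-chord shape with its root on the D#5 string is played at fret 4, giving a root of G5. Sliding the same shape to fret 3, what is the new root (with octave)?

F#5

Moving from fret 4 to fret 3 shifts the root by -1 semitone.
G5 down 1 semitone is F#5.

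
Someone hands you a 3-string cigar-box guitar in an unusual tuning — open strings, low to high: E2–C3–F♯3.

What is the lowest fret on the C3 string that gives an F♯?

6

From C3, count semitones up the chromatic scale until reaching F♯: C–C#–D–D#–E–F–F# — 6 steps.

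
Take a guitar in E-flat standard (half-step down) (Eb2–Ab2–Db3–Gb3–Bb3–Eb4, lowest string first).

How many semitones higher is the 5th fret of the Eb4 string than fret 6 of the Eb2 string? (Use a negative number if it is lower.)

Eb4 at fret 5 → Ab4 (MIDI 68); Eb2 at fret 6 → A2 (MIDI 45).
68 − 45 = 23, so the two pitches are 23 semitones apart.

23 semitones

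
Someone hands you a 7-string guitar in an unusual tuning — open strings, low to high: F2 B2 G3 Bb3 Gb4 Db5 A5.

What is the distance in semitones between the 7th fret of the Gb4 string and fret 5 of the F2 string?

Gb4 at fret 7 → Db5 (MIDI 73); F2 at fret 5 → Bb2 (MIDI 46).
73 − 46 = 27, so the two pitches are 27 semitones apart, with Db5 the higher.

27 semitones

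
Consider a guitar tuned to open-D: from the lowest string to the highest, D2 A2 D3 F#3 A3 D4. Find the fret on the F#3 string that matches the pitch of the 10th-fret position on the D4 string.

18

Fret 10 on D4 is MIDI 62 + 10 = 72 (C5). On the F#3 string (open MIDI 54), that pitch is 72 − 54 = fret 18.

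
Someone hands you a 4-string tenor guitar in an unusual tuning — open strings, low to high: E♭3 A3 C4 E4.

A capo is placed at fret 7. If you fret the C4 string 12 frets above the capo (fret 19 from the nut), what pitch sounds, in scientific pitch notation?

G5

The capo raises the open C4 by 7 semitones to G4; fretting 12 more gives C4 + 7 + 12 = C4 + 19 semitones = G5.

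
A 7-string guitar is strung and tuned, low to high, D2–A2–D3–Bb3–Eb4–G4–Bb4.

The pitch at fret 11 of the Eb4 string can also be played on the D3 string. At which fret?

Eb4 at fret 11 is Eb4 + 11 semitones = D5.
The open D3 string is 13 semitones below the open Eb4, so the same pitch on the D3 string lies at fret 11 + 13 = 24.

24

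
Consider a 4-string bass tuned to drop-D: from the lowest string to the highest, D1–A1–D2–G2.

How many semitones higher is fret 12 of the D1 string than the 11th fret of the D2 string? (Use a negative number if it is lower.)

-11 semitones

D1 at fret 12 → D2 (MIDI 38); D2 at fret 11 → C#3 (MIDI 49).
38 − 49 = -11, so the two pitches are 11 semitones apart.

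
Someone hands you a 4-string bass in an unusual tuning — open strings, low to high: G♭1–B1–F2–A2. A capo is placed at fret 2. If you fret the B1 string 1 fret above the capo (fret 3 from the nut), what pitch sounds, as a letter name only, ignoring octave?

The capo raises the open B1 by 2 semitones to D♭2; fretting 1 more gives B1 + 2 + 1 = B1 + 3 semitones, landing on D.

D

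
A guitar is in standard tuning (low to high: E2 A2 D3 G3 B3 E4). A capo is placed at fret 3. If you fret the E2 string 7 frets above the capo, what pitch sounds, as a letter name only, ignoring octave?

D

The capo raises the open E2 by 3 semitones to G2; fretting 7 more gives E2 + 3 + 7 = E2 + 10 semitones, landing on D.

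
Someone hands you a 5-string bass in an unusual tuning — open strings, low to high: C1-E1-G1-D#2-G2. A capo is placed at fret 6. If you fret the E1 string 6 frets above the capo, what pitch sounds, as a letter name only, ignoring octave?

E

The capo raises the open E1 by 6 semitones to A#1; fretting 6 more gives E1 + 6 + 6 = E1 + 12 semitones, landing on E.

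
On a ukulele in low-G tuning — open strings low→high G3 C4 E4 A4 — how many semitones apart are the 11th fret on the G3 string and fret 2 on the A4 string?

5 semitones

G3 at fret 11 → F♯4 (MIDI 66); A4 at fret 2 → B4 (MIDI 71).
66 − 71 = -5, so the two pitches are 5 semitones apart, with B4 the higher.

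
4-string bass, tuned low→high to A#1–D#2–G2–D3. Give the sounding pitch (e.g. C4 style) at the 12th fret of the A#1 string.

The open A#1 string plus 12 semitones: A#–B–C–C#–…–G#–A–A#.
The walk passes from B into C once, so the octave number goes from 1 to 2.
(Equivalently spelled Bb2.)

A#2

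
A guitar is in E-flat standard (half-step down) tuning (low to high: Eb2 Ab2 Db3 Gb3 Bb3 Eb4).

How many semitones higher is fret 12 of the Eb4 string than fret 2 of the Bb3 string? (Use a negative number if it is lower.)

Eb4 at fret 12 → Eb5 (MIDI 75); Bb3 at fret 2 → C4 (MIDI 60).
75 − 60 = 15, so the two pitches are 15 semitones apart.

15 semitones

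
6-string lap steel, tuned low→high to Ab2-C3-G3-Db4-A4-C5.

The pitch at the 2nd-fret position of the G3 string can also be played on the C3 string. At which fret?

Fret 2 on G3 is MIDI 55 + 2 = 57 (A3). On the C3 string (open MIDI 48), that pitch is 57 − 48 = fret 9.

9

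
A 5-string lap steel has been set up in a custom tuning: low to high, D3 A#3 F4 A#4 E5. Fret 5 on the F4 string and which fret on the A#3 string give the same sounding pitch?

12

F4 at fret 5 is F4 + 5 semitones = A#4.
The open A#3 string is 7 semitones below the open F4, so the same pitch on the A#3 string lies at fret 5 + 7 = 12.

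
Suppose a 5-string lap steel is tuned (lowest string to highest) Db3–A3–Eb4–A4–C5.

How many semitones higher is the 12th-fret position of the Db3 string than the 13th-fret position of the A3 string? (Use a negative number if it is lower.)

Db3 at fret 12 → Db4 (MIDI 61); A3 at fret 13 → Bb4 (MIDI 70).
61 − 70 = -9, so the two pitches are 9 semitones apart.

-9 semitones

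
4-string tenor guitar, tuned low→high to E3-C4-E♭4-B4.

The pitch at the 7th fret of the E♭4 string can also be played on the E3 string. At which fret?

E♭4 at fret 7 is E♭4 + 7 semitones = B♭4.
The open E3 string is 11 semitones below the open E♭4, so the same pitch on the E3 string lies at fret 7 + 11 = 18.

18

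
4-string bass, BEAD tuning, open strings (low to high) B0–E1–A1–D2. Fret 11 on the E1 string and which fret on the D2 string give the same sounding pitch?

Fret 11 on E1 is MIDI 28 + 11 = 39 (D♯2). On the D2 string (open MIDI 38), that pitch is 39 − 38 = fret 1.

1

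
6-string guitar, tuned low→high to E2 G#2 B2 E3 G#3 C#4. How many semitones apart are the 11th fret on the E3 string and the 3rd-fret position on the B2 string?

E3 at fret 11 → D#4 (MIDI 63); B2 at fret 3 → D3 (MIDI 50).
63 − 50 = 13, so the two pitches are 13 semitones apart, with D#4 the higher.

13 semitones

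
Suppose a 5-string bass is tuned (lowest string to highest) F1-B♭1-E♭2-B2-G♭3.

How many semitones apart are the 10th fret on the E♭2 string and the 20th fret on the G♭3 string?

25 semitones

E♭2 at fret 10 → D♭3 (MIDI 49); G♭3 at fret 20 → D5 (MIDI 74).
49 − 74 = -25, so the two pitches are 25 semitones apart, with D5 the higher.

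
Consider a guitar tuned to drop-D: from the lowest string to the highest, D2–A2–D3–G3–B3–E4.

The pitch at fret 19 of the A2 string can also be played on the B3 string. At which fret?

5

Fret 19 on A2 is MIDI 45 + 19 = 64 (E4). On the B3 string (open MIDI 59), that pitch is 64 − 59 = fret 5.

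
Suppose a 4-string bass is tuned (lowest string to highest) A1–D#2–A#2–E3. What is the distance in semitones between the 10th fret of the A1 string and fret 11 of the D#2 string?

A1 at fret 10 → G2 (MIDI 43); D#2 at fret 11 → D3 (MIDI 50).
43 − 50 = -7, so the two pitches are 7 semitones apart, with D3 the higher.

7 semitones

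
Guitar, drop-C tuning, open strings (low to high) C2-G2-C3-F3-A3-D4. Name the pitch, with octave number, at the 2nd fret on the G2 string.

Each fret is one semitone, so G2 + 2 = A2.

A2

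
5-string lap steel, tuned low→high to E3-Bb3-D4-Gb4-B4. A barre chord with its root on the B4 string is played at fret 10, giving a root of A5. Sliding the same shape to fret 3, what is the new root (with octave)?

Moving from fret 10 to fret 3 shifts the root by -7 semitones.
A5 down 7 semitones is D5.

D5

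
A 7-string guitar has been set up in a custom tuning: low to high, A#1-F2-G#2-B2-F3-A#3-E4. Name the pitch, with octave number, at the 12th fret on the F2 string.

The open F2 string plus 12 semitones: F–F#–G–G#–…–D#–E–F.
The walk passes from B into C once, so the octave number goes from 2 to 3.

F3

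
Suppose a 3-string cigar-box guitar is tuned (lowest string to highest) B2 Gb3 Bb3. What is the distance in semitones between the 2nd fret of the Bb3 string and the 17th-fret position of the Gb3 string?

11 semitones

Bb3 at fret 2 → C4 (MIDI 60); Gb3 at fret 17 → B4 (MIDI 71).
60 − 71 = -11, so the two pitches are 11 semitones apart, with B4 the higher.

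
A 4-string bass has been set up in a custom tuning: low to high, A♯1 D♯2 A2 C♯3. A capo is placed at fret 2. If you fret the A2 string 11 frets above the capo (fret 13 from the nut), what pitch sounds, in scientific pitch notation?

A♯3

The capo raises the open A2 by 2 semitones to B2; fretting 11 more gives A2 + 2 + 11 = A2 + 13 semitones = A♯3.
(Also written B♭.)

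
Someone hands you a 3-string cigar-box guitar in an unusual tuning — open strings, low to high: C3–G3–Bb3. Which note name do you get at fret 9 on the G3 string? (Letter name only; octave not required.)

E

The open G3 string plus 9 semitones: G–Ab–A–Bb–B–C–Db–D–Eb–E.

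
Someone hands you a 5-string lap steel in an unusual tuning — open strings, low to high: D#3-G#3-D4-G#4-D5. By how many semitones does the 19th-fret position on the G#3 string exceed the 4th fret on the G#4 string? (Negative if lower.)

G#3 at fret 19 → D#5 (MIDI 75); G#4 at fret 4 → C5 (MIDI 72).
75 − 72 = 3, so the two pitches are 3 semitones apart.

3 semitones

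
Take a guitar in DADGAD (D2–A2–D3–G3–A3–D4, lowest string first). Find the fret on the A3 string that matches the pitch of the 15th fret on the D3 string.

8

Fret 15 on D3 is MIDI 50 + 15 = 65 (F4). On the A3 string (open MIDI 57), that pitch is 65 − 57 = fret 8.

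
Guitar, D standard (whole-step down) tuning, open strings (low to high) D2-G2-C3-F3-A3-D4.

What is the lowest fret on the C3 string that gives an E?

4

From C3, count semitones up the chromatic scale until reaching E: C–C#–D–D#–E — 4 steps.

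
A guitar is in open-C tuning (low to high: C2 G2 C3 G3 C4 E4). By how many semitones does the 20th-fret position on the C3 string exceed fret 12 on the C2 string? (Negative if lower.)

20 semitones

C3 at fret 20 → G#4 (MIDI 68); C2 at fret 12 → C3 (MIDI 48).
68 − 48 = 20, so the two pitches are 20 semitones apart.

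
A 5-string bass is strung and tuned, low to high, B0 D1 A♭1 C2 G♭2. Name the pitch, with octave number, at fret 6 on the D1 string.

A♭1

Each fret is one semitone, so D1 + 6 = A♭1.
(Equivalently spelled G♯1.)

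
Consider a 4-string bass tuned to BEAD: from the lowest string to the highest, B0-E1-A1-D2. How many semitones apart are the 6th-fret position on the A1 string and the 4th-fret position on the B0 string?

A1 at fret 6 → D#2 (MIDI 39); B0 at fret 4 → D#1 (MIDI 27).
39 − 27 = 12, so the two pitches are 12 semitones apart, with D#2 the higher.

12 semitones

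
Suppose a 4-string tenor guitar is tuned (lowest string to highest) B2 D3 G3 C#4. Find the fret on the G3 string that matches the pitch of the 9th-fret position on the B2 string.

1

Fret 9 on B2 is MIDI 47 + 9 = 56 (G#3). On the G3 string (open MIDI 55), that pitch is 56 − 55 = fret 1.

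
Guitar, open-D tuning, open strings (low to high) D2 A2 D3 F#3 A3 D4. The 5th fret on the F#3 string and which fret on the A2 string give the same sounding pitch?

14

Fret 5 on F#3 is MIDI 54 + 5 = 59 (B3). On the A2 string (open MIDI 45), that pitch is 59 − 45 = fret 14.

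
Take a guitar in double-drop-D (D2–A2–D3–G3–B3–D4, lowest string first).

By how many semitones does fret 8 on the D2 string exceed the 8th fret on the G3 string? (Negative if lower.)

D2 at fret 8 → A#2 (MIDI 46); G3 at fret 8 → D#4 (MIDI 63).
46 − 63 = -17, so the two pitches are 17 semitones apart.

-17 semitones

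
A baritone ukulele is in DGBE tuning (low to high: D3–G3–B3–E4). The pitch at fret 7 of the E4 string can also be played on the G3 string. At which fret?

E4 at fret 7 is E4 + 7 semitones = B4.
The open G3 string is 9 semitones below the open E4, so the same pitch on the G3 string lies at fret 7 + 9 = 16.

16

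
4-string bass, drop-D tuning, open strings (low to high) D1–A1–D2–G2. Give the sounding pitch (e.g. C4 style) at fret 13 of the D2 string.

The open D2 string plus 13 semitones: D–D#–E–F–…–C#–D–D#.
The walk passes from B into C once, so the octave number goes from 2 to 3.

D♯3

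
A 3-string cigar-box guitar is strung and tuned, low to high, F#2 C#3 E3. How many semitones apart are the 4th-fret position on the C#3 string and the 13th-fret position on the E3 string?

12 semitones

C#3 at fret 4 → F3 (MIDI 53); E3 at fret 13 → F4 (MIDI 65).
53 − 65 = -12, so the two pitches are 12 semitones apart, with F4 the higher.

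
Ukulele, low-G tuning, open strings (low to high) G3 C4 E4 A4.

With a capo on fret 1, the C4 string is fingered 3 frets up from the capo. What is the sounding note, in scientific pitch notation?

E4

The capo raises the open C4 by 1 semitone to C♯4; fretting 3 more gives C4 + 1 + 3 = C4 + 4 semitones = E4.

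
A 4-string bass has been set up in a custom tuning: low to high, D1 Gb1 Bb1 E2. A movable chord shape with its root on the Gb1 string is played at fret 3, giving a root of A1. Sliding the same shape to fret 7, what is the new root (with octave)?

Db2

Moving from fret 3 to fret 7 shifts the root by 4 semitones.
A1 up 4 semitones is Db2.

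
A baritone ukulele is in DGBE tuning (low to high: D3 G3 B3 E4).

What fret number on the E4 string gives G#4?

G#4 is 4 semitones above the open E4 (E–F–F#–G–G#), so it sits at fret 4.

4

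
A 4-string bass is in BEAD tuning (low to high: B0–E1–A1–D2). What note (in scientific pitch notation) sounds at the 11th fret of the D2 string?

C♯3

The open D2 string plus 11 semitones: D–D#–E–F–…–B–C–C#.
The walk passes from B into C once, so the octave number goes from 2 to 3.
(Equivalently spelled D♭3.)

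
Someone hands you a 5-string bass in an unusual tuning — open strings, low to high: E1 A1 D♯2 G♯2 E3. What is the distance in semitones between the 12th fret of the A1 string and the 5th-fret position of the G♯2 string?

4 semitones

A1 at fret 12 → A2 (MIDI 45); G♯2 at fret 5 → C♯3 (MIDI 49).
45 − 49 = -4, so the two pitches are 4 semitones apart, with C♯3 the higher.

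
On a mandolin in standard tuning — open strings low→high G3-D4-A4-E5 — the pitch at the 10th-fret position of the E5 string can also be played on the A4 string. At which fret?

17

E5 at fret 10 is E5 + 10 semitones = D6.
The open A4 string is 7 semitones below the open E5, so the same pitch on the A4 string lies at fret 10 + 7 = 17.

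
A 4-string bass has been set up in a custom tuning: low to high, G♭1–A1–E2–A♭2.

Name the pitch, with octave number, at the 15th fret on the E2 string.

G3

The open E2 string plus 15 semitones: E–F–Gb–G–…–F–Gb–G.
The walk passes from B into C once, so the octave number goes from 2 to 3.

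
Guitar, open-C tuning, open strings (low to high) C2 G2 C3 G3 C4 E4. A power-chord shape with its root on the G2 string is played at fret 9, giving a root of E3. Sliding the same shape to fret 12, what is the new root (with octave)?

Moving from fret 9 to fret 12 shifts the root by 3 semitones.
E3 up 3 semitones is G3.

G3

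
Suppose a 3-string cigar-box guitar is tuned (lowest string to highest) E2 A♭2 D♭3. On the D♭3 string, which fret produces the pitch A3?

A3 is 8 semitones above the open D♭3 (Db–D–Eb–E–F–Gb–G–Ab–A), so it sits at fret 8.

8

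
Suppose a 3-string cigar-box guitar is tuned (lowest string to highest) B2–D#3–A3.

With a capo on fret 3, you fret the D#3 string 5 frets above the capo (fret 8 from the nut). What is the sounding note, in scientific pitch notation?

The capo raises the open D#3 by 3 semitones to F#3; fretting 5 more gives D#3 + 3 + 5 = D#3 + 8 semitones = B3.

B3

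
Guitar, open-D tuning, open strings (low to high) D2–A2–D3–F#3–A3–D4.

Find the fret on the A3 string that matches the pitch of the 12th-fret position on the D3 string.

Fret 12 on D3 is MIDI 50 + 12 = 62 (D4). On the A3 string (open MIDI 57), that pitch is 62 − 57 = fret 5.

5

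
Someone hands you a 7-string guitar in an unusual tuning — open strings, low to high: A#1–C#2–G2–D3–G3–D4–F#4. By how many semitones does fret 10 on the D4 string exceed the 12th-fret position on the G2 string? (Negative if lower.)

17 semitones

D4 at fret 10 → C5 (MIDI 72); G2 at fret 12 → G3 (MIDI 55).
72 − 55 = 17, so the two pitches are 17 semitones apart.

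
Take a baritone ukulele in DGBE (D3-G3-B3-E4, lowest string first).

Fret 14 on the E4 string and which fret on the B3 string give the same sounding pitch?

19

Fret 14 on E4 is MIDI 64 + 14 = 78 (F#5). On the B3 string (open MIDI 59), that pitch is 78 − 59 = fret 19.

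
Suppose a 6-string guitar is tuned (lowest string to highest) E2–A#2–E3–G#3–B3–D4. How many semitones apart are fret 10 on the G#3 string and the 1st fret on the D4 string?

G#3 at fret 10 → F#4 (MIDI 66); D4 at fret 1 → D#4 (MIDI 63).
66 − 63 = 3, so the two pitches are 3 semitones apart, with F#4 the higher.

3 semitones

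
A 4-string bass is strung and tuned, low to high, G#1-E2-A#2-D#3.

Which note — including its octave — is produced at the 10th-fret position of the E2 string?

D3

The open E2 string plus 10 semitones: E–F–F#–G–…–C–C#–D.
The walk passes from B into C once, so the octave number goes from 2 to 3.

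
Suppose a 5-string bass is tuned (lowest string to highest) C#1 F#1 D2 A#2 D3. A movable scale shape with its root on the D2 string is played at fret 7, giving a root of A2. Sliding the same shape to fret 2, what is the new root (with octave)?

E2

Moving from fret 7 to fret 2 shifts the root by -5 semitones.
A2 down 5 semitones is E2.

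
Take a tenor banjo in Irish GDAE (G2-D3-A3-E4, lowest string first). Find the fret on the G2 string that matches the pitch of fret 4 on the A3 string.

18

Fret 4 on A3 is MIDI 57 + 4 = 61 (C♯4). On the G2 string (open MIDI 43), that pitch is 61 − 43 = fret 18.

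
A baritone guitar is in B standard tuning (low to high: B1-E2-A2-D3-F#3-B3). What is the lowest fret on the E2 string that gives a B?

From E2, count semitones up the chromatic scale until reaching B: E–F–F#–G–G#–A–A#–B — 7 steps.

7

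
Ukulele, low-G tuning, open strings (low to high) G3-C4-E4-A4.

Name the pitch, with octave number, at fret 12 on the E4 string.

E4 is MIDI 64. Adding 12 gives 76, which is E5.

E5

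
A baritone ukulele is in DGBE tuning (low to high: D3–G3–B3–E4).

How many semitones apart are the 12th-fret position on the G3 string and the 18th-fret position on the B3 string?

10 semitones

G3 at fret 12 → G4 (MIDI 67); B3 at fret 18 → F5 (MIDI 77).
67 − 77 = -10, so the two pitches are 10 semitones apart, with F5 the higher.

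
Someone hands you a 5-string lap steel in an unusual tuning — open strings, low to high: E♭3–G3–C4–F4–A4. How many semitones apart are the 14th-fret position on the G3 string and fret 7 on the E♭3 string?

G3 at fret 14 → A4 (MIDI 69); E♭3 at fret 7 → B♭3 (MIDI 58).
69 − 58 = 11, so the two pitches are 11 semitones apart, with A4 the higher.

11 semitones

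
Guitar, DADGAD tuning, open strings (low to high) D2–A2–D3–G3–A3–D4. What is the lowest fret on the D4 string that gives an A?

7

From D4, count semitones up the chromatic scale until reaching A: D–D#–E–F–F#–G–G#–A — 7 steps.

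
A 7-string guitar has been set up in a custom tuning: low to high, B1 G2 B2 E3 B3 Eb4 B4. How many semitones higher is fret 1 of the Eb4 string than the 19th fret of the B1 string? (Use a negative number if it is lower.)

Eb4 at fret 1 → E4 (MIDI 64); B1 at fret 19 → Gb3 (MIDI 54).
64 − 54 = 10, so the two pitches are 10 semitones apart.

10 semitones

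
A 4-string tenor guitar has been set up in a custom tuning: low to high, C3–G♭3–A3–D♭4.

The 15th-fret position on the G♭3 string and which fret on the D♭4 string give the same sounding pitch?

8

Fret 15 on G♭3 is MIDI 54 + 15 = 69 (A4). On the D♭4 string (open MIDI 61), that pitch is 69 − 61 = fret 8.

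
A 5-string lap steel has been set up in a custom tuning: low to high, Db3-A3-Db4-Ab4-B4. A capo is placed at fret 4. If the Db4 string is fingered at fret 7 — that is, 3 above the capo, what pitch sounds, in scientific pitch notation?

Ab4

The capo raises the open Db4 by 4 semitones to F4; fretting 3 more gives Db4 + 4 + 3 = Db4 + 7 semitones = Ab4.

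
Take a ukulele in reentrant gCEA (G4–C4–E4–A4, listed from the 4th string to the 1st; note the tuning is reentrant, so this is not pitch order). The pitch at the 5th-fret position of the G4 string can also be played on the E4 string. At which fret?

G4 at fret 5 is G4 + 5 semitones = C5.
The open E4 string is 3 semitones below the open G4, so the same pitch on the E4 string lies at fret 5 + 3 = 8.

8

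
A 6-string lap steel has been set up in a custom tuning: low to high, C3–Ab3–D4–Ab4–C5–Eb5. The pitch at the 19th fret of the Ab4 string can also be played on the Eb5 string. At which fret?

12

Fret 19 on Ab4 is MIDI 68 + 19 = 87 (Eb6). On the Eb5 string (open MIDI 75), that pitch is 87 − 75 = fret 12.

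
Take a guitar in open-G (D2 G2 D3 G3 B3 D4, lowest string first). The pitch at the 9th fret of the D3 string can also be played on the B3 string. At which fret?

0

D3 at fret 9 is D3 + 9 semitones = B3.
The open B3 string is 9 semitones above the open D3, so the same pitch on the B3 string lies at fret 9 − 9 = 0.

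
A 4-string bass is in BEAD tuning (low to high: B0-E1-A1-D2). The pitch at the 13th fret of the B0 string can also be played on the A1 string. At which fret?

B0 at fret 13 is B0 + 13 semitones = C2.
The open A1 string is 10 semitones above the open B0, so the same pitch on the A1 string lies at fret 13 − 10 = 3.

3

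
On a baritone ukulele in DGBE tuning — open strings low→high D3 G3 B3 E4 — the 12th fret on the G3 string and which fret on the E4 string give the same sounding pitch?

3

G3 at fret 12 is G3 + 12 semitones = G4.
The open E4 string is 9 semitones above the open G3, so the same pitch on the E4 string lies at fret 12 − 9 = 3.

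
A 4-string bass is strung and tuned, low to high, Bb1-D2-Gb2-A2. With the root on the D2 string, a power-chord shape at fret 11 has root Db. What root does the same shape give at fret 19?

A

Moving from fret 11 to fret 19 shifts the root by 8 semitones.
Db up 8 semitones is A.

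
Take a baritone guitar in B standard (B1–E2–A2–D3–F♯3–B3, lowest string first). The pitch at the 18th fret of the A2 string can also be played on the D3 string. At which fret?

A2 at fret 18 is A2 + 18 semitones = D♯4.
The open D3 string is 5 semitones above the open A2, so the same pitch on the D3 string lies at fret 18 − 5 = 13.

13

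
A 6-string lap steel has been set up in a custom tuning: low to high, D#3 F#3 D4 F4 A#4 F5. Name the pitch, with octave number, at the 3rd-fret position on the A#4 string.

The open A#4 string plus 3 semitones: A#–B–C–C#.
The walk passes from B into C once, so the octave number goes from 4 to 5.
(Equivalently spelled Db5.)

C#5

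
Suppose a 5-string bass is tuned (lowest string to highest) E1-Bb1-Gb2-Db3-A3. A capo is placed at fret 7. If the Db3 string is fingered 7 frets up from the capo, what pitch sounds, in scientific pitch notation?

Eb4

The capo raises the open Db3 by 7 semitones to Ab3; fretting 7 more gives Db3 + 7 + 7 = Db3 + 14 semitones = Eb4.
(Also written D#.)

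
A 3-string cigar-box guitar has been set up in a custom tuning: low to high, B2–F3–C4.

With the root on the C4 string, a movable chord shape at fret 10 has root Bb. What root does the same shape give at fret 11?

B

Moving from fret 10 to fret 11 shifts the root by 1 semitone.
Bb up 1 semitone is B.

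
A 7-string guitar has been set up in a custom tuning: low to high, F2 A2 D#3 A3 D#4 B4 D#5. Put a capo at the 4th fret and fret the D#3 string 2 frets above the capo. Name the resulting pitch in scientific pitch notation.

The capo raises the open D#3 by 4 semitones to G3; fretting 2 more gives D#3 + 4 + 2 = D#3 + 6 semitones = A3.

A3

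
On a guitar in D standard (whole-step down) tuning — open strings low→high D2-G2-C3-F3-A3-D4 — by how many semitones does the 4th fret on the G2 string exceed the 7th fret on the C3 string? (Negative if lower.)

G2 at fret 4 → B2 (MIDI 47); C3 at fret 7 → G3 (MIDI 55).
47 − 55 = -8, so the two pitches are 8 semitones apart.

-8 semitones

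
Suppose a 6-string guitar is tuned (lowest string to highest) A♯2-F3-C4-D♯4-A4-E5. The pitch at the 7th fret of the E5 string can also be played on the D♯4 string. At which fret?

E5 at fret 7 is E5 + 7 semitones = B5.
The open D♯4 string is 13 semitones below the open E5, so the same pitch on the D♯4 string lies at fret 7 + 13 = 20.

20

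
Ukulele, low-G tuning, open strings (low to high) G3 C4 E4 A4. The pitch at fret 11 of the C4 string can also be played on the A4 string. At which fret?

2

Fret 11 on C4 is MIDI 60 + 11 = 71 (B4). On the A4 string (open MIDI 69), that pitch is 71 − 69 = fret 2.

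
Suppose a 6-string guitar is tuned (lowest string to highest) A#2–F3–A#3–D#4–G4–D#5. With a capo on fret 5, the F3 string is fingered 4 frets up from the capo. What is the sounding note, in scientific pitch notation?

D4

The capo raises the open F3 by 5 semitones to A#3; fretting 4 more gives F3 + 5 + 4 = F3 + 9 semitones = D4.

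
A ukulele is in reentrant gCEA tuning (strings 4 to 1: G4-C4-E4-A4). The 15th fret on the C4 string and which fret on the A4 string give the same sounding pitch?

6

C4 at fret 15 is C4 + 15 semitones = D#5.
The open A4 string is 9 semitones above the open C4, so the same pitch on the A4 string lies at fret 15 − 9 = 6.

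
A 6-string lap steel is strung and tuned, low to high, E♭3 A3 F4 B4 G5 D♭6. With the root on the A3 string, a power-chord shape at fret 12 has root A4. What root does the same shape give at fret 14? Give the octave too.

B4

Moving from fret 12 to fret 14 shifts the root by 2 semitones.
A4 up 2 semitones is B4.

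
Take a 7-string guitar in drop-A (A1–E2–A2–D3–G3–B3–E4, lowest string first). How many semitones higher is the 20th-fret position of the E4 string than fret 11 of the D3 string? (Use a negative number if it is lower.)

23 semitones

E4 at fret 20 → C6 (MIDI 84); D3 at fret 11 → C#4 (MIDI 61).
84 − 61 = 23, so the two pitches are 23 semitones apart.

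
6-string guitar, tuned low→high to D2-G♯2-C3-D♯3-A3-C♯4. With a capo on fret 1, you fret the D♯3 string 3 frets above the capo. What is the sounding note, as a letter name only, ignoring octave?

The capo raises the open D♯3 by 1 semitone to E3; fretting 3 more gives D♯3 + 1 + 3 = D♯3 + 4 semitones, landing on G.

G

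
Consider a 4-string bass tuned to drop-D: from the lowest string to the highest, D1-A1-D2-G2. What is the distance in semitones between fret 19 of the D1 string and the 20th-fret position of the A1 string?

D1 at fret 19 → A2 (MIDI 45); A1 at fret 20 → F3 (MIDI 53).
45 − 53 = -8, so the two pitches are 8 semitones apart, with F3 the higher.

8 semitones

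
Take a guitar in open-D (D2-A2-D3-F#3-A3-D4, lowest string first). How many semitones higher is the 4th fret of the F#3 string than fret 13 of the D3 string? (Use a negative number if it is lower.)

F#3 at fret 4 → A#3 (MIDI 58); D3 at fret 13 → D#4 (MIDI 63).
58 − 63 = -5, so the two pitches are 5 semitones apart.

-5 semitones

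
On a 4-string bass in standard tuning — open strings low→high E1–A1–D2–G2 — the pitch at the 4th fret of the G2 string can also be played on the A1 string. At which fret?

G2 at fret 4 is G2 + 4 semitones = B2.
The open A1 string is 10 semitones below the open G2, so the same pitch on the A1 string lies at fret 4 + 10 = 14.

14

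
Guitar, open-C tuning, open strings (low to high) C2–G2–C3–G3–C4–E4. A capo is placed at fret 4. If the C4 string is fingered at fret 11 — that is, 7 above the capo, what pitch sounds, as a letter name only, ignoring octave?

The capo raises the open C4 by 4 semitones to E4; fretting 7 more gives C4 + 4 + 7 = C4 + 11 semitones, landing on B.

B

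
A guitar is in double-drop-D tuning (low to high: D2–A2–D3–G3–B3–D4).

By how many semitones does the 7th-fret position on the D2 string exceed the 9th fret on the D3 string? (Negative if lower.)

-14 semitones

D2 at fret 7 → A2 (MIDI 45); D3 at fret 9 → B3 (MIDI 59).
45 − 59 = -14, so the two pitches are 14 semitones apart.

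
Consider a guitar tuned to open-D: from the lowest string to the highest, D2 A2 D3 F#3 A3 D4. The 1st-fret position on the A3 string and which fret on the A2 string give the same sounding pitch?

A3 at fret 1 is A3 + 1 semitone = A#3.
The open A2 string is 12 semitones below the open A3, so the same pitch on the A2 string lies at fret 1 + 12 = 13.

13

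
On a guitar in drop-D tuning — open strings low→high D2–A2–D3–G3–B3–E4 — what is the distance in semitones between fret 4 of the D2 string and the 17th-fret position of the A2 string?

D2 at fret 4 → F♯2 (MIDI 42); A2 at fret 17 → D4 (MIDI 62).
42 − 62 = -20, so the two pitches are 20 semitones apart, with D4 the higher.

20 semitones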